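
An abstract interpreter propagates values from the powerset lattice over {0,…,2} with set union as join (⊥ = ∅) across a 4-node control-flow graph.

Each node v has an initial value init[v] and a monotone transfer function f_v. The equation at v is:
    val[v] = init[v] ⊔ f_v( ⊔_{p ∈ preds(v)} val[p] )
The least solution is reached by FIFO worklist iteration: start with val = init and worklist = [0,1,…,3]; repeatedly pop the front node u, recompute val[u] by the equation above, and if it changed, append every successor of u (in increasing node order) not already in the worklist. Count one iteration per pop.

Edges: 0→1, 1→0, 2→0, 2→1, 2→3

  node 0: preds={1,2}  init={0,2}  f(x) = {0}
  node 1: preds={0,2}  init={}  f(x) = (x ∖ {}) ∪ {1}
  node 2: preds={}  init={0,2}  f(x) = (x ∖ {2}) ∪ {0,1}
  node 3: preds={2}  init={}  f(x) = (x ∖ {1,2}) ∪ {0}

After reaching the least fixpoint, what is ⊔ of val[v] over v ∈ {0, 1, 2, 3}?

{0,1,2}

Worklist (6 pops):
  #1 pop 0: in={0,2} → {0,2} (no change)
  #2 pop 1: in={0,2} → {0,1,2} (was {}); enqueue [0]
  #3 pop 2: in={} → {0,1,2} (was {0,2}); enqueue [1]
  #4 pop 3: in={0,1,2} → {0} (was {}); enqueue []
  #5 pop 0: in={0,1,2} → {0,2} (no change)
  #6 pop 1: in={0,1,2} → {0,1,2} (no change)

Fixpoint:
  val[0] = {0,2}
  val[1] = {0,1,2}
  val[2] = {0,1,2}
  val[3] = {0}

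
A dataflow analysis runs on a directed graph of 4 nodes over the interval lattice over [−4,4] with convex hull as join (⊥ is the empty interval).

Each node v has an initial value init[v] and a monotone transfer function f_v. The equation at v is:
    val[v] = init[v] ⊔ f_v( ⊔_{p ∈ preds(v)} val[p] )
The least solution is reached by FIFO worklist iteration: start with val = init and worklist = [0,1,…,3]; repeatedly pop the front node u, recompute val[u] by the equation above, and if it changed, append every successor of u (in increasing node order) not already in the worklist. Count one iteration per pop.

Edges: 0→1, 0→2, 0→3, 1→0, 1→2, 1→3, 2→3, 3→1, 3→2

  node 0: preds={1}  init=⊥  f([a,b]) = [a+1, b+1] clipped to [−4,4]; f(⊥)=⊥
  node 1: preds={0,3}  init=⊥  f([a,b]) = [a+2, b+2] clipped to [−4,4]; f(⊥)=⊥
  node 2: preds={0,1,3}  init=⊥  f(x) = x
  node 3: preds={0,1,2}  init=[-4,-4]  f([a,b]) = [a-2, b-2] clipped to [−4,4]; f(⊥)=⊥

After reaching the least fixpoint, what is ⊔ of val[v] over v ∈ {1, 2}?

Iteration log — 16 steps:
  step 1. node 0  ⊔preds=⊥  new=⊥  stable
  step 2. node 1  ⊔preds=[-4,-4]  new=[-2,-2]  old=⊥  +wl: 0
  step 3. node 2  ⊔preds=[-4,-2]  new=[-4,-2]  old=⊥  +wl: 
  step 4. node 3  ⊔preds=[-4,-2]  new=[-4,-4]  stable
  step 5. node 0  ⊔preds=[-2,-2]  new=[-1,-1]  old=⊥  +wl: 1,2,3
  step 6. node 1  ⊔preds=[-4,-1]  new=[-2,1]  old=[-2,-2]  +wl: 0
  step 7. node 2  ⊔preds=[-4,1]  new=[-4,1]  old=[-4,-2]  +wl: 
  step 8. node 3  ⊔preds=[-4,1]  new=[-4,-1]  old=[-4,-4]  +wl: 1,2
  step 9. node 0  ⊔preds=[-2,1]  new=[-1,2]  old=[-1,-1]  +wl: 3
  step 10. node 1  ⊔preds=[-4,2]  new=[-2,4]  old=[-2,1]  +wl: 0
  step 11. node 2  ⊔preds=[-4,4]  new=[-4,4]  old=[-4,1]  +wl: 
  step 12. node 3  ⊔preds=[-4,4]  new=[-4,2]  old=[-4,-1]  +wl: 1,2
  step 13. node 0  ⊔preds=[-2,4]  new=[-1,4]  old=[-1,2]  +wl: 3
  step 14. node 1  ⊔preds=[-4,4]  new=[-2,4]  stable
  step 15. node 2  ⊔preds=[-4,4]  new=[-4,4]  stable
  step 16. node 3  ⊔preds=[-4,4]  new=[-4,2]  stable

Least fixpoint reached:
  node 0: [-1,4]
  node 1: [-2,4]
  node 2: [-4,4]
  node 3: [-4,2]

[-4,4]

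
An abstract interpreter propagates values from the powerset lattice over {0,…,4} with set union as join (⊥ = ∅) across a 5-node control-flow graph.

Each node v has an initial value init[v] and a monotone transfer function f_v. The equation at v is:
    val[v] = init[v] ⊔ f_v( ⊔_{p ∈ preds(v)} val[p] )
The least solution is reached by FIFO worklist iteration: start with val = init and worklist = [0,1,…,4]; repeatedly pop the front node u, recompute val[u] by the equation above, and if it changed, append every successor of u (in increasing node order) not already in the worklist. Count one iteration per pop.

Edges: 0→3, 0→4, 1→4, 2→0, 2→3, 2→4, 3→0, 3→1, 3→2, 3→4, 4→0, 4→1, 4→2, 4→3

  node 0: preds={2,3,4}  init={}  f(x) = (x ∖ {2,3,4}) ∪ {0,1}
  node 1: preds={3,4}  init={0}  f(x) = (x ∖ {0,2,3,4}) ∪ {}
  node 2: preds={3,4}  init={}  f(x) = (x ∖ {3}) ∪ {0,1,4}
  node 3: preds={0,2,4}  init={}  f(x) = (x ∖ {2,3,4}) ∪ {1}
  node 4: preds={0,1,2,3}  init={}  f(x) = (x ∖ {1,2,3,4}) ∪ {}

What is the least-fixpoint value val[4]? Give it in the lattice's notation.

{0}

Trace (10 dequeues):
  [1] u=0 | in {} | out {0,1} | prev {} | push {}
  [2] u=1 | in {} | out {0} | ==
  [3] u=2 | in {} | out {0,1,4} | prev {} | push {0}
  [4] u=3 | in {0,1,4} | out {0,1} | prev {} | push {1,2}
  [5] u=4 | in {0,1,4} | out {0} | prev {} | push {3}
  [6] u=0 | in {0,1,4} | out {0,1} | ==
  [7] u=1 | in {0,1} | out {0,1} | prev {0} | push {4}
  [8] u=2 | in {0,1} | out {0,1,4} | ==
  [9] u=3 | in {0,1,4} | out {0,1} | ==
  [10] u=4 | in {0,1,4} | out {0} | ==

Converged values:
  [0] {0,1}
  [1] {0,1}
  [2] {0,1,4}
  [3] {0,1}
  [4] {0}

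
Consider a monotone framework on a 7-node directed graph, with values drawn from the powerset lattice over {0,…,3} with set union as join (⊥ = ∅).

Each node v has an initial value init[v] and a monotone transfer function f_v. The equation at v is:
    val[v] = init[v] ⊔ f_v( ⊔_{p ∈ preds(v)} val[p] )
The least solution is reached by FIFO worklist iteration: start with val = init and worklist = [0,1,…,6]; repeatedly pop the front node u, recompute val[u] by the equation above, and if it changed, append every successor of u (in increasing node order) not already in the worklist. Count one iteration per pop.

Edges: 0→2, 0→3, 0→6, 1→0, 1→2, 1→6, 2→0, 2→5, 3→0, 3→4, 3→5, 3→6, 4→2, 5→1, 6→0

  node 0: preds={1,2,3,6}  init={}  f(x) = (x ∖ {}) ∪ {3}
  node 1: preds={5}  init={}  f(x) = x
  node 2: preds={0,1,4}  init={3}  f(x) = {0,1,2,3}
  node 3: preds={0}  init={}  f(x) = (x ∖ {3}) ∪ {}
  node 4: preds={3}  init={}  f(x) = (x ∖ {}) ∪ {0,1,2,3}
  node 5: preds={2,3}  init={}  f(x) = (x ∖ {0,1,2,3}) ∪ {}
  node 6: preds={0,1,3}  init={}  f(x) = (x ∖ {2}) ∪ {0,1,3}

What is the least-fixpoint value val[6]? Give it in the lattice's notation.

Worklist (14 pops):
  #1 pop 0: in={3} → {3} (was {}); enqueue []
  #2 pop 1: in={} → {} (no change)
  #3 pop 2: in={3} → {0,1,2,3} (was {3}); enqueue [0]
  #4 pop 3: in={3} → {} (no change)
  #5 pop 4: in={} → {0,1,2,3} (was {}); enqueue [2]
  #6 pop 5: in={0,1,2,3} → {} (no change)
  #7 pop 6: in={3} → {0,1,3} (was {}); enqueue []
  #8 pop 0: in={0,1,2,3} → {0,1,2,3} (was {3}); enqueue [3,6]
  #9 pop 2: in={0,1,2,3} → {0,1,2,3} (no change)
  #10 pop 3: in={0,1,2,3} → {0,1,2} (was {}); enqueue [0,4,5]
  #11 pop 6: in={0,1,2,3} → {0,1,3} (no change)
  #12 pop 0: in={0,1,2,3} → {0,1,2,3} (no change)
  #13 pop 4: in={0,1,2} → {0,1,2,3} (no change)
  #14 pop 5: in={0,1,2,3} → {} (no change)

Fixpoint:
  val[0] = {0,1,2,3}
  val[1] = {}
  val[2] = {0,1,2,3}
  val[3] = {0,1,2}
  val[4] = {0,1,2,3}
  val[5] = {}
  val[6] = {0,1,3}

{0,1,3}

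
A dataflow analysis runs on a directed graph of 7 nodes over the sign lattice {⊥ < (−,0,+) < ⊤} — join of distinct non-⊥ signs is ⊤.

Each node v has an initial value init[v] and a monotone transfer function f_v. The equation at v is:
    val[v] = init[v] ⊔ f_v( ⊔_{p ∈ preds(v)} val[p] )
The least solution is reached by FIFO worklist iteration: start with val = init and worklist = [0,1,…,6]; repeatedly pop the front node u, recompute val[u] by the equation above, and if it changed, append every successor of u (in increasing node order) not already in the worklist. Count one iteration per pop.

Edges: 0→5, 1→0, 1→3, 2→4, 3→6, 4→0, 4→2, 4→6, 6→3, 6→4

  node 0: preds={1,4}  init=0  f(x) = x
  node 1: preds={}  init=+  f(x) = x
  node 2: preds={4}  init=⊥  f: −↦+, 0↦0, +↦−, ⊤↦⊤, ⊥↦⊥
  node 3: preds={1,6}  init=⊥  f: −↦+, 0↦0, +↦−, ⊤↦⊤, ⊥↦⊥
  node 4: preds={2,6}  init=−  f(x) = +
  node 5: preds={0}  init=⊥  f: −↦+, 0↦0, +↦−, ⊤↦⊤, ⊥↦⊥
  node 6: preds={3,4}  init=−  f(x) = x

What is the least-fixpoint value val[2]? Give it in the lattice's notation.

⊤

Iteration log — 11 steps:
  step 1. node 0  ⊔preds=⊤  new=⊤  old=0  +wl: 
  step 2. node 1  ⊔preds=⊥  new=+  stable
  step 3. node 2  ⊔preds=−  new=+  old=⊥  +wl: 
  step 4. node 3  ⊔preds=⊤  new=⊤  old=⊥  +wl: 
  step 5. node 4  ⊔preds=⊤  new=⊤  old=−  +wl: 0,2
  step 6. node 5  ⊔preds=⊤  new=⊤  old=⊥  +wl: 
  step 7. node 6  ⊔preds=⊤  new=⊤  old=−  +wl: 3,4
  step 8. node 0  ⊔preds=⊤  new=⊤  stable
  step 9. node 2  ⊔preds=⊤  new=⊤  old=+  +wl: 
  step 10. node 3  ⊔preds=⊤  new=⊤  stable
  step 11. node 4  ⊔preds=⊤  new=⊤  stable

Least fixpoint reached:
  node 0: ⊤
  node 1: +
  node 2: ⊤
  node 3: ⊤
  node 4: ⊤
  node 5: ⊤
  node 6: ⊤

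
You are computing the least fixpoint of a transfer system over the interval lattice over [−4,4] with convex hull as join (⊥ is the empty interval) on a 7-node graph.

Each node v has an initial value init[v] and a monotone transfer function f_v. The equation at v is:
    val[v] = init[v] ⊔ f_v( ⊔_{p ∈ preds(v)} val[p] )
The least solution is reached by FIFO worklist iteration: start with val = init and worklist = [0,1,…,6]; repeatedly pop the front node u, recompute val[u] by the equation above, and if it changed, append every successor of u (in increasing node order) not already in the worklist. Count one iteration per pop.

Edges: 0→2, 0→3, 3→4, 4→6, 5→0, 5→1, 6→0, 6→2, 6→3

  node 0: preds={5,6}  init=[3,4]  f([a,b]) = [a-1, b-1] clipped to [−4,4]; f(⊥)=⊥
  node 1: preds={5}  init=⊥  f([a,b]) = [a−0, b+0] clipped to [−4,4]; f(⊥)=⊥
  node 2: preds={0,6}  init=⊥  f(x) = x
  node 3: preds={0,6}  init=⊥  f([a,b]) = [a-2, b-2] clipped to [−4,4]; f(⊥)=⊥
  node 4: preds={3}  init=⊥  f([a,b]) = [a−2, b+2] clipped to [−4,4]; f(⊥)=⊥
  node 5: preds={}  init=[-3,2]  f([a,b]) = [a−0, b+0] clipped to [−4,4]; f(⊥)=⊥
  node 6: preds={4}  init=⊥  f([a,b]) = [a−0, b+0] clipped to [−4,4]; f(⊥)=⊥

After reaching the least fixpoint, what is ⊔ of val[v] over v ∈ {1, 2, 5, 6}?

[-4,4]

Iteration log — 10 steps:
  step 1. node 0  ⊔preds=[-3,2]  new=[-4,4]  old=[3,4]  +wl: 
  step 2. node 1  ⊔preds=[-3,2]  new=[-3,2]  old=⊥  +wl: 
  step 3. node 2  ⊔preds=[-4,4]  new=[-4,4]  old=⊥  +wl: 
  step 4. node 3  ⊔preds=[-4,4]  new=[-4,2]  old=⊥  +wl: 
  step 5. node 4  ⊔preds=[-4,2]  new=[-4,4]  old=⊥  +wl: 
  step 6. node 5  ⊔preds=⊥  new=[-3,2]  stable
  step 7. node 6  ⊔preds=[-4,4]  new=[-4,4]  old=⊥  +wl: 0,2,3
  step 8. node 0  ⊔preds=[-4,4]  new=[-4,4]  stable
  step 9. node 2  ⊔preds=[-4,4]  new=[-4,4]  stable
  step 10. node 3  ⊔preds=[-4,4]  new=[-4,2]  stable

Least fixpoint reached:
  node 0: [-4,4]
  node 1: [-3,2]
  node 2: [-4,4]
  node 3: [-4,2]
  node 4: [-4,4]
  node 5: [-3,2]
  node 6: [-4,4]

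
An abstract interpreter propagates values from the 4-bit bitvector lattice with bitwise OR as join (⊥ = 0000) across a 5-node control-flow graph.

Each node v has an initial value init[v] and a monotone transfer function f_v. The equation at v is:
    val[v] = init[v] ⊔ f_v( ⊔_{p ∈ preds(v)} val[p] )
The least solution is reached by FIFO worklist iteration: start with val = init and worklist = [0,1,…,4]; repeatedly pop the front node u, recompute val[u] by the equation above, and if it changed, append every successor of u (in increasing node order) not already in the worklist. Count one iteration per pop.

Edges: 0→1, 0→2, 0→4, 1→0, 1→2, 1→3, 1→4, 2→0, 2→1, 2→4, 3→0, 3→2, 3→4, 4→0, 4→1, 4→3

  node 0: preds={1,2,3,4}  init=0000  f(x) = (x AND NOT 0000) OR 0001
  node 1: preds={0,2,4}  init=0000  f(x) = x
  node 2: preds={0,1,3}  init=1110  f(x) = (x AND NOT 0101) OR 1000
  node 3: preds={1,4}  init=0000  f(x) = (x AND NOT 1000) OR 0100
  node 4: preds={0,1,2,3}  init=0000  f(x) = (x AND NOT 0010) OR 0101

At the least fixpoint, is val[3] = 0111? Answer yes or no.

Worklist (9 pops):
  #1 pop 0: in=1110 → 1111 (was 0000); enqueue []
  #2 pop 1: in=1111 → 1111 (was 0000); enqueue [0]
  #3 pop 2: in=1111 → 1110 (no change)
  #4 pop 3: in=1111 → 0111 (was 0000); enqueue [2]
  #5 pop 4: in=1111 → 1101 (was 0000); enqueue [1,3]
  #6 pop 0: in=1111 → 1111 (no change)
  #7 pop 2: in=1111 → 1110 (no change)
  #8 pop 1: in=1111 → 1111 (no change)
  #9 pop 3: in=1111 → 0111 (no change)

Fixpoint:
  val[0] = 1111
  val[1] = 1111
  val[2] = 1110
  val[3] = 0111
  val[4] = 1101

yes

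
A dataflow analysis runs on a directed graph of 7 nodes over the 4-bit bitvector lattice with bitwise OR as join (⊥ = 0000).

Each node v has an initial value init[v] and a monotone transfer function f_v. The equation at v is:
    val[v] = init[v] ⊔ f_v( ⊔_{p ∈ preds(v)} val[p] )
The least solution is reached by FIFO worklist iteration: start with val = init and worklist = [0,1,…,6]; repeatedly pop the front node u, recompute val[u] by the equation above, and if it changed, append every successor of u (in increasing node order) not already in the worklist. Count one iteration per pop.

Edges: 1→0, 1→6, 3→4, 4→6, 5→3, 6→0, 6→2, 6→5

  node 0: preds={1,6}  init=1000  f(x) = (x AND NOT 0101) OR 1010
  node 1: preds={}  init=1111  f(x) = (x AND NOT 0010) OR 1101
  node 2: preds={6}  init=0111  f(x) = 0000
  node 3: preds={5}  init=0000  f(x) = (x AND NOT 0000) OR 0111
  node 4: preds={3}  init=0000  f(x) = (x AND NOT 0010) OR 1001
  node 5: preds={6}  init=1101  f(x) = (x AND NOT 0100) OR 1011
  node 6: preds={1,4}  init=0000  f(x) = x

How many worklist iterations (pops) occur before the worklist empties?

Iteration log — 11 steps:
  step 1. node 0  ⊔preds=1111  new=1010  old=1000  +wl: 
  step 2. node 1  ⊔preds=0000  new=1111  stable
  step 3. node 2  ⊔preds=0000  new=0111  stable
  step 4. node 3  ⊔preds=1101  new=1111  old=0000  +wl: 
  step 5. node 4  ⊔preds=1111  new=1101  old=0000  +wl: 
  step 6. node 5  ⊔preds=0000  new=1111  old=1101  +wl: 3
  step 7. node 6  ⊔preds=1111  new=1111  old=0000  +wl: 0,2,5
  step 8. node 3  ⊔preds=1111  new=1111  stable
  step 9. node 0  ⊔preds=1111  new=1010  stable
  step 10. node 2  ⊔preds=1111  new=0111  stable
  step 11. node 5  ⊔preds=1111  new=1111  stable

Least fixpoint reached:
  node 0: 1010
  node 1: 1111
  node 2: 0111
  node 3: 1111
  node 4: 1101
  node 5: 1111
  node 6: 1111

11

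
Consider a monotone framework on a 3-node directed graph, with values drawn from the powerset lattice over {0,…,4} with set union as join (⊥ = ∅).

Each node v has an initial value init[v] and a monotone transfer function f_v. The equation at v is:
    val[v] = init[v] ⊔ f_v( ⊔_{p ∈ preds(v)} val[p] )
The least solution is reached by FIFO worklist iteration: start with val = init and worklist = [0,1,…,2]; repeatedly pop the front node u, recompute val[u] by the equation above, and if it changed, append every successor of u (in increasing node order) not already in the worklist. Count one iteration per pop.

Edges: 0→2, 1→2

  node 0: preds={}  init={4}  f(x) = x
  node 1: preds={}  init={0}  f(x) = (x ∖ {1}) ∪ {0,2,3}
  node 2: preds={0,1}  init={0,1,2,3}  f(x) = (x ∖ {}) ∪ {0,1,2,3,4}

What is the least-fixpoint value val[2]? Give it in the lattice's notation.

Iteration log — 3 steps:
  step 1. node 0  ⊔preds={}  new={4}  stable
  step 2. node 1  ⊔preds={}  new={0,2,3}  old={0}  +wl: 
  step 3. node 2  ⊔preds={0,2,3,4}  new={0,1,2,3,4}  old={0,1,2,3}  +wl: 

Least fixpoint reached:
  node 0: {4}
  node 1: {0,2,3}
  node 2: {0,1,2,3,4}

{0,1,2,3,4}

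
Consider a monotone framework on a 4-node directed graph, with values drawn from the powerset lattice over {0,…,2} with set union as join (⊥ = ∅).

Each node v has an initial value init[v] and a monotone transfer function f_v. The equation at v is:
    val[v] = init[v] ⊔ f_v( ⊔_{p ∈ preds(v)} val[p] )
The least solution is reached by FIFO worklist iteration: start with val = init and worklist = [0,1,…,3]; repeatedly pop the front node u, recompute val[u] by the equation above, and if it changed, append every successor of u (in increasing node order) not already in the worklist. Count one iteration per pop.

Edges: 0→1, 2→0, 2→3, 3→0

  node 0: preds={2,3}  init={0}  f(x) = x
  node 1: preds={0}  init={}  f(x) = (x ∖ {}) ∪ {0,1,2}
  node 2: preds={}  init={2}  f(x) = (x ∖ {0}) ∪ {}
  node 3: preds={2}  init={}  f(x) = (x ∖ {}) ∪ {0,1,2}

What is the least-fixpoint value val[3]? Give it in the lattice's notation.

{0,1,2}

Iteration log — 6 steps:
  step 1. node 0  ⊔preds={2}  new={0,2}  old={0}  +wl: 
  step 2. node 1  ⊔preds={0,2}  new={0,1,2}  old={}  +wl: 
  step 3. node 2  ⊔preds={}  new={2}  stable
  step 4. node 3  ⊔preds={2}  new={0,1,2}  old={}  +wl: 0
  step 5. node 0  ⊔preds={0,1,2}  new={0,1,2}  old={0,2}  +wl: 1
  step 6. node 1  ⊔preds={0,1,2}  new={0,1,2}  stable

Least fixpoint reached:
  node 0: {0,1,2}
  node 1: {0,1,2}
  node 2: {2}
  node 3: {0,1,2}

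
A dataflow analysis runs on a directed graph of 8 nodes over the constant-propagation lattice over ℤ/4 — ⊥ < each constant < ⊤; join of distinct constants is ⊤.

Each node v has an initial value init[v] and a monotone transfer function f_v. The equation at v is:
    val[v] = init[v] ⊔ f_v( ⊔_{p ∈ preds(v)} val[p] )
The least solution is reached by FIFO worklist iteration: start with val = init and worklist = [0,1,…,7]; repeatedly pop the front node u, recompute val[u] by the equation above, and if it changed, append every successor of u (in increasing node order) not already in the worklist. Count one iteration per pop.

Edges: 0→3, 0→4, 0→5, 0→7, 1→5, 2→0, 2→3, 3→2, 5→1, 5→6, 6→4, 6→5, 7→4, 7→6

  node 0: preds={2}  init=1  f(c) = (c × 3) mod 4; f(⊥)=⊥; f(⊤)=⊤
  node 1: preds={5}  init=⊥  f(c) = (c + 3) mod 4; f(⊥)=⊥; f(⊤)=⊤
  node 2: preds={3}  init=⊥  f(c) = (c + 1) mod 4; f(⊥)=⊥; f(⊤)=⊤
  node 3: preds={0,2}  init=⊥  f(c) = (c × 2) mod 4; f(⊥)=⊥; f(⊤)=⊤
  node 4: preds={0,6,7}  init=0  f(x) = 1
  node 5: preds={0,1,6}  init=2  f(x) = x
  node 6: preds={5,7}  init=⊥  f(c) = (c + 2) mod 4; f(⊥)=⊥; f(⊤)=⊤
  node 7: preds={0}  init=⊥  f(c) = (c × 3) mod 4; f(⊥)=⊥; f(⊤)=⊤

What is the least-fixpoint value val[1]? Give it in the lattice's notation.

Trace (23 dequeues):
  [1] u=0 | in ⊥ | out 1 | ==
  [2] u=1 | in 2 | out 1 | prev ⊥ | push {}
  [3] u=2 | in ⊥ | out ⊥ | ==
  [4] u=3 | in 1 | out 2 | prev ⊥ | push {2}
  [5] u=4 | in 1 | out ⊤ | prev 0 | push {}
  [6] u=5 | in 1 | out ⊤ | prev 2 | push {1}
  [7] u=6 | in ⊤ | out ⊤ | prev ⊥ | push {4,5}
  [8] u=7 | in 1 | out 3 | prev ⊥ | push {6}
  [9] u=2 | in 2 | out 3 | prev ⊥ | push {0,3}
  [10] u=1 | in ⊤ | out ⊤ | prev 1 | push {}
  [11] u=4 | in ⊤ | out ⊤ | ==
  [12] u=5 | in ⊤ | out ⊤ | ==
  [13] u=6 | in ⊤ | out ⊤ | ==
  [14] u=0 | in 3 | out 1 | ==
  [15] u=3 | in ⊤ | out ⊤ | prev 2 | push {2}
  [16] u=2 | in ⊤ | out ⊤ | prev 3 | push {0,3}
  [17] u=0 | in ⊤ | out ⊤ | prev 1 | push {4,5,7}
  [18] u=3 | in ⊤ | out ⊤ | ==
  [19] u=4 | in ⊤ | out ⊤ | ==
  [20] u=5 | in ⊤ | out ⊤ | ==
  [21] u=7 | in ⊤ | out ⊤ | prev 3 | push {4,6}
  [22] u=4 | in ⊤ | out ⊤ | ==
  [23] u=6 | in ⊤ | out ⊤ | ==

Converged values:
  [0] ⊤
  [1] ⊤
  [2] ⊤
  [3] ⊤
  [4] ⊤
  [5] ⊤
  [6] ⊤
  [7] ⊤

⊤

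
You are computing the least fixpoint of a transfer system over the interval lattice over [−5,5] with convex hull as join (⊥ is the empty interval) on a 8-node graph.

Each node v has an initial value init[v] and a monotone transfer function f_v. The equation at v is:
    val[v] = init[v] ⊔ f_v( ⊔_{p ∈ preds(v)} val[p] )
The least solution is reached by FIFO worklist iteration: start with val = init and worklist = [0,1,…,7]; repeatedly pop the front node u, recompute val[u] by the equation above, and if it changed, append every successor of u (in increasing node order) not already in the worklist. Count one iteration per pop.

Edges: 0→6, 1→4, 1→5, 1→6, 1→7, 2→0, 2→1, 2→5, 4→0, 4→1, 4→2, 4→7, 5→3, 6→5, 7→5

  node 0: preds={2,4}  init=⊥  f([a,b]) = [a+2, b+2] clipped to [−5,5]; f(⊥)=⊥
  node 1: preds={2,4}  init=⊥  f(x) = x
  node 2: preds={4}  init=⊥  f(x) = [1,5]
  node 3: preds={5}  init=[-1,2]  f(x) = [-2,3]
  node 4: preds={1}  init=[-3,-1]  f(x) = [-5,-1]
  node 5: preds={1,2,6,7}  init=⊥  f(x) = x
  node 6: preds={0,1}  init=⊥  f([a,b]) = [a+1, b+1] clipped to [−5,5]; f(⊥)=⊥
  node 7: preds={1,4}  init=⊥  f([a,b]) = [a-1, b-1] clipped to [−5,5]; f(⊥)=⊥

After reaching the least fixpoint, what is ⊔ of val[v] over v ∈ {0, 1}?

Iteration log — 18 steps:
  step 1. node 0  ⊔preds=[-3,-1]  new=[-1,1]  old=⊥  +wl: 
  step 2. node 1  ⊔preds=[-3,-1]  new=[-3,-1]  old=⊥  +wl: 
  step 3. node 2  ⊔preds=[-3,-1]  new=[1,5]  old=⊥  +wl: 0,1
  step 4. node 3  ⊔preds=⊥  new=[-2,3]  old=[-1,2]  +wl: 
  step 5. node 4  ⊔preds=[-3,-1]  new=[-5,-1]  old=[-3,-1]  +wl: 2
  step 6. node 5  ⊔preds=[-3,5]  new=[-3,5]  old=⊥  +wl: 3
  step 7. node 6  ⊔preds=[-3,1]  new=[-2,2]  old=⊥  +wl: 5
  step 8. node 7  ⊔preds=[-5,-1]  new=[-5,-2]  old=⊥  +wl: 
  step 9. node 0  ⊔preds=[-5,5]  new=[-3,5]  old=[-1,1]  +wl: 6
  step 10. node 1  ⊔preds=[-5,5]  new=[-5,5]  old=[-3,-1]  +wl: 4,7
  step 11. node 2  ⊔preds=[-5,-1]  new=[1,5]  stable
  step 12. node 3  ⊔preds=[-3,5]  new=[-2,3]  stable
  step 13. node 5  ⊔preds=[-5,5]  new=[-5,5]  old=[-3,5]  +wl: 3
  step 14. node 6  ⊔preds=[-5,5]  new=[-4,5]  old=[-2,2]  +wl: 5
  step 15. node 4  ⊔preds=[-5,5]  new=[-5,-1]  stable
  step 16. node 7  ⊔preds=[-5,5]  new=[-5,4]  old=[-5,-2]  +wl: 
  step 17. node 3  ⊔preds=[-5,5]  new=[-2,3]  stable
  step 18. node 5  ⊔preds=[-5,5]  new=[-5,5]  stable

Least fixpoint reached:
  node 0: [-3,5]
  node 1: [-5,5]
  node 2: [1,5]
  node 3: [-2,3]
  node 4: [-5,-1]
  node 5: [-5,5]
  node 6: [-4,5]
  node 7: [-5,4]

[-5,5]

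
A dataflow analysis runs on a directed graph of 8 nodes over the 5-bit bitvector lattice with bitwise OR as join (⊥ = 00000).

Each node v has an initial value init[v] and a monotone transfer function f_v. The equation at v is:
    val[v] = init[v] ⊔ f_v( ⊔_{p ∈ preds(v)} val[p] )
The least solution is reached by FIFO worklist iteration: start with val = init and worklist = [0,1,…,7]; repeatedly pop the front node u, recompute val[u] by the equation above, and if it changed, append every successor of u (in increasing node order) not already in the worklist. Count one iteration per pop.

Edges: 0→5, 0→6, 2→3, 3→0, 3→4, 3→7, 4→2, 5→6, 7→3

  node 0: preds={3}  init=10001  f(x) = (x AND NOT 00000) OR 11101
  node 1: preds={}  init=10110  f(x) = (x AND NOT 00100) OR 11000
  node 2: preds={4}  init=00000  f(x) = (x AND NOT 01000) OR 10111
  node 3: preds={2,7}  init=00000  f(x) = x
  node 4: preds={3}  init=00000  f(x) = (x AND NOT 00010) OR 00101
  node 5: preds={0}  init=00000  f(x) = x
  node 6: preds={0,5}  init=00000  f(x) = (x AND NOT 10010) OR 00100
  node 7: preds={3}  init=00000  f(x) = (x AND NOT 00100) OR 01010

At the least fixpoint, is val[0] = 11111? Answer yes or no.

Worklist (17 pops):
  #1 pop 0: in=00000 → 11101 (was 10001); enqueue []
  #2 pop 1: in=00000 → 11110 (was 10110); enqueue []
  #3 pop 2: in=00000 → 10111 (was 00000); enqueue []
  #4 pop 3: in=10111 → 10111 (was 00000); enqueue [0]
  #5 pop 4: in=10111 → 10101 (was 00000); enqueue [2]
  #6 pop 5: in=11101 → 11101 (was 00000); enqueue []
  #7 pop 6: in=11101 → 01101 (was 00000); enqueue []
  #8 pop 7: in=10111 → 11011 (was 00000); enqueue [3]
  #9 pop 0: in=10111 → 11111 (was 11101); enqueue [5,6]
  #10 pop 2: in=10101 → 10111 (no change)
  #11 pop 3: in=11111 → 11111 (was 10111); enqueue [0,4,7]
  #12 pop 5: in=11111 → 11111 (was 11101); enqueue []
  #13 pop 6: in=11111 → 01101 (no change)
  #14 pop 0: in=11111 → 11111 (no change)
  #15 pop 4: in=11111 → 11101 (was 10101); enqueue [2]
  #16 pop 7: in=11111 → 11011 (no change)
  #17 pop 2: in=11101 → 10111 (no change)

Fixpoint:
  val[0] = 11111
  val[1] = 11110
  val[2] = 10111
  val[3] = 11111
  val[4] = 11101
  val[5] = 11111
  val[6] = 01101
  val[7] = 11011

yes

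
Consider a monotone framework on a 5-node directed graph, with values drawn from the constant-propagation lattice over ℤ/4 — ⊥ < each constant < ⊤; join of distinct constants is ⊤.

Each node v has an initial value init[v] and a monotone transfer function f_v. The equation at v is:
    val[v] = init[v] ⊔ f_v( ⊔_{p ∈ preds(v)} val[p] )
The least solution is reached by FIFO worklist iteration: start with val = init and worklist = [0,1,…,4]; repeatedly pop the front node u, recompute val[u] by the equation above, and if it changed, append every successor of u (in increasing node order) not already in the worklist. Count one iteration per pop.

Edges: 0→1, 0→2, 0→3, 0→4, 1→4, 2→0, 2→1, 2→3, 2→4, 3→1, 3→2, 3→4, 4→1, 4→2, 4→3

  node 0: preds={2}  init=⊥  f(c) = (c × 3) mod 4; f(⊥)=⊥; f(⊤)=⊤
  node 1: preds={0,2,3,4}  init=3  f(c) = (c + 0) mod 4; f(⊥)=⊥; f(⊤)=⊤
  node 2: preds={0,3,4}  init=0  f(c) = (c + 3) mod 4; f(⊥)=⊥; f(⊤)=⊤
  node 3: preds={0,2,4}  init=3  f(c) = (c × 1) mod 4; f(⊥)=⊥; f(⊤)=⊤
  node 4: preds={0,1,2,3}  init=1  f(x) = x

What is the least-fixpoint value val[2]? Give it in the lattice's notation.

Trace (10 dequeues):
  [1] u=0 | in 0 | out 0 | prev ⊥ | push {}
  [2] u=1 | in ⊤ | out ⊤ | prev 3 | push {}
  [3] u=2 | in ⊤ | out ⊤ | prev 0 | push {0,1}
  [4] u=3 | in ⊤ | out ⊤ | prev 3 | push {2}
  [5] u=4 | in ⊤ | out ⊤ | prev 1 | push {3}
  [6] u=0 | in ⊤ | out ⊤ | prev 0 | push {4}
  [7] u=1 | in ⊤ | out ⊤ | ==
  [8] u=2 | in ⊤ | out ⊤ | ==
  [9] u=3 | in ⊤ | out ⊤ | ==
  [10] u=4 | in ⊤ | out ⊤ | ==

Converged values:
  [0] ⊤
  [1] ⊤
  [2] ⊤
  [3] ⊤
  [4] ⊤

⊤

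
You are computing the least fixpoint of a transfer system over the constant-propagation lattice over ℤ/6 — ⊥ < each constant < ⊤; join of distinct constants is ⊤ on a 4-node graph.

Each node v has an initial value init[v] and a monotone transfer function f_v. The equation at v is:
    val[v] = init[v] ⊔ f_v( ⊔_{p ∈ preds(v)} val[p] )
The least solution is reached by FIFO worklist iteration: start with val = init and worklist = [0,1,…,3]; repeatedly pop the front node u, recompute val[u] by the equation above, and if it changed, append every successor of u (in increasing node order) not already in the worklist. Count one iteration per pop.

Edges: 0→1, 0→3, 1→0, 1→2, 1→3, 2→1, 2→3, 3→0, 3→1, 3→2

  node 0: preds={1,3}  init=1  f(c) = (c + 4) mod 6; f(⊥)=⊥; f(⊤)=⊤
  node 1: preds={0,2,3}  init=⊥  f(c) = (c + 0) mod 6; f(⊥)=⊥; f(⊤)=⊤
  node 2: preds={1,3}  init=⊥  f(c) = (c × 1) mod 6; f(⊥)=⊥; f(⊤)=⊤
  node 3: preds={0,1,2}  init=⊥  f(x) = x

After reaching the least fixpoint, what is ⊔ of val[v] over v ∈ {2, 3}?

⊤

Worklist (11 pops):
  #1 pop 0: in=⊥ → 1 (no change)
  #2 pop 1: in=1 → 1 (was ⊥); enqueue [0]
  #3 pop 2: in=1 → 1 (was ⊥); enqueue [1]
  #4 pop 3: in=1 → 1 (was ⊥); enqueue [2]
  #5 pop 0: in=1 → ⊤ (was 1); enqueue [3]
  #6 pop 1: in=⊤ → ⊤ (was 1); enqueue [0]
  #7 pop 2: in=⊤ → ⊤ (was 1); enqueue [1]
  #8 pop 3: in=⊤ → ⊤ (was 1); enqueue [2]
  #9 pop 0: in=⊤ → ⊤ (no change)
  #10 pop 1: in=⊤ → ⊤ (no change)
  #11 pop 2: in=⊤ → ⊤ (no change)

Fixpoint:
  val[0] = ⊤
  val[1] = ⊤
  val[2] = ⊤
  val[3] = ⊤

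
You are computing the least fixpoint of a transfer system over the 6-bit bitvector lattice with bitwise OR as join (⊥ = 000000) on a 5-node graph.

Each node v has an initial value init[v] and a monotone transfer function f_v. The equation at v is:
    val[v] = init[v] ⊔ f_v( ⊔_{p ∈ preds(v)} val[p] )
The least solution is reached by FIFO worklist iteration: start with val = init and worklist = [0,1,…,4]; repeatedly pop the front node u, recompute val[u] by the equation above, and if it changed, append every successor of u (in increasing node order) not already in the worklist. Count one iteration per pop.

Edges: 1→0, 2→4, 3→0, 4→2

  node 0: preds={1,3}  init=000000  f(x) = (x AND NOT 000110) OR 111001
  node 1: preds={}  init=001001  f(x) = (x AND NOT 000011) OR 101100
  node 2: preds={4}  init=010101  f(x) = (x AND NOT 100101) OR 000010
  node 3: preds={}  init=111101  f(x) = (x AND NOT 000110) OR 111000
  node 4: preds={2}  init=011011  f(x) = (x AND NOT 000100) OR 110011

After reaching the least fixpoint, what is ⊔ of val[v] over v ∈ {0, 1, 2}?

111111

Worklist (7 pops):
  #1 pop 0: in=111101 → 111001 (was 000000); enqueue []
  #2 pop 1: in=000000 → 101101 (was 001001); enqueue [0]
  #3 pop 2: in=011011 → 011111 (was 010101); enqueue []
  #4 pop 3: in=000000 → 111101 (no change)
  #5 pop 4: in=011111 → 111011 (was 011011); enqueue [2]
  #6 pop 0: in=111101 → 111001 (no change)
  #7 pop 2: in=111011 → 011111 (no change)

Fixpoint:
  val[0] = 111001
  val[1] = 101101
  val[2] = 011111
  val[3] = 111101
  val[4] = 111011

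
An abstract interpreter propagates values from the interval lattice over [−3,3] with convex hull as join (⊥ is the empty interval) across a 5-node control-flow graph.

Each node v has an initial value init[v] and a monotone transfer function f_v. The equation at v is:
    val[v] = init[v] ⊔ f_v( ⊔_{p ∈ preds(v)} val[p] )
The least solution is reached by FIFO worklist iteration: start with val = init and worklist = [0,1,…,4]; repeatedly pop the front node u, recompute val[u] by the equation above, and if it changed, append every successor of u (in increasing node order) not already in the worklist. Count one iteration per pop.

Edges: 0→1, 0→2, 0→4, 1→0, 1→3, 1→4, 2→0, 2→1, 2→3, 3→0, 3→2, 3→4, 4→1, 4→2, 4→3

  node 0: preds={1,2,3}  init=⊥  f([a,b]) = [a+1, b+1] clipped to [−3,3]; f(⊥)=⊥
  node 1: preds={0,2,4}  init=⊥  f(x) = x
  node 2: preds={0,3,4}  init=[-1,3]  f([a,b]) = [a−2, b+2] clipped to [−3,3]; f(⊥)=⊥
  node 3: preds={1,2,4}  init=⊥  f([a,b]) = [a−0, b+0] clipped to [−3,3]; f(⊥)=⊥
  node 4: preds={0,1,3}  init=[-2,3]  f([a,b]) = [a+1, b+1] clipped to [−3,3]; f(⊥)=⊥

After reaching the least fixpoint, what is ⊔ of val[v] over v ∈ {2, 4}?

Iteration log — 11 steps:
  step 1. node 0  ⊔preds=[-1,3]  new=[0,3]  old=⊥  +wl: 
  step 2. node 1  ⊔preds=[-2,3]  new=[-2,3]  old=⊥  +wl: 0
  step 3. node 2  ⊔preds=[-2,3]  new=[-3,3]  old=[-1,3]  +wl: 1
  step 4. node 3  ⊔preds=[-3,3]  new=[-3,3]  old=⊥  +wl: 2
  step 5. node 4  ⊔preds=[-3,3]  new=[-2,3]  stable
  step 6. node 0  ⊔preds=[-3,3]  new=[-2,3]  old=[0,3]  +wl: 4
  step 7. node 1  ⊔preds=[-3,3]  new=[-3,3]  old=[-2,3]  +wl: 0,3
  step 8. node 2  ⊔preds=[-3,3]  new=[-3,3]  stable
  step 9. node 4  ⊔preds=[-3,3]  new=[-2,3]  stable
  step 10. node 0  ⊔preds=[-3,3]  new=[-2,3]  stable
  step 11. node 3  ⊔preds=[-3,3]  new=[-3,3]  stable

Least fixpoint reached:
  node 0: [-2,3]
  node 1: [-3,3]
  node 2: [-3,3]
  node 3: [-3,3]
  node 4: [-2,3]

[-3,3]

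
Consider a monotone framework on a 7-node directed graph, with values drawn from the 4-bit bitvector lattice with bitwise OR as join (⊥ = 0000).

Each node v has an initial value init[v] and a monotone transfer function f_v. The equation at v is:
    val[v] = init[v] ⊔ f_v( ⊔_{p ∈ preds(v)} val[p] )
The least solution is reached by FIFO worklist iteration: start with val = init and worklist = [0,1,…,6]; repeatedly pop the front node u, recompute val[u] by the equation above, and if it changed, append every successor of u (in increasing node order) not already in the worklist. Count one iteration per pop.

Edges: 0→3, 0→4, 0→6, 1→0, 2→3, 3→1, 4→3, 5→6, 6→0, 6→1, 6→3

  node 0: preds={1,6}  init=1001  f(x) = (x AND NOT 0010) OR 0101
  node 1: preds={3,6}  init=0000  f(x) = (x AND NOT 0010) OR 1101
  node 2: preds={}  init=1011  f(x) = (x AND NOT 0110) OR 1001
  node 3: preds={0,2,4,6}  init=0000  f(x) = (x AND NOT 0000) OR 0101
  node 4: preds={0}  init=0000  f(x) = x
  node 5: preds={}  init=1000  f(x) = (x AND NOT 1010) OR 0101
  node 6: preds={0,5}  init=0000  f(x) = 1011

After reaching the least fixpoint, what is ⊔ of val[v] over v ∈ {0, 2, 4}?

Trace (10 dequeues):
  [1] u=0 | in 0000 | out 1101 | prev 1001 | push {}
  [2] u=1 | in 0000 | out 1101 | prev 0000 | push {0}
  [3] u=2 | in 0000 | out 1011 | ==
  [4] u=3 | in 1111 | out 1111 | prev 0000 | push {1}
  [5] u=4 | in 1101 | out 1101 | prev 0000 | push {3}
  [6] u=5 | in 0000 | out 1101 | prev 1000 | push {}
  [7] u=6 | in 1101 | out 1011 | prev 0000 | push {}
  [8] u=0 | in 1111 | out 1101 | ==
  [9] u=1 | in 1111 | out 1101 | ==
  [10] u=3 | in 1111 | out 1111 | ==

Converged values:
  [0] 1101
  [1] 1101
  [2] 1011
  [3] 1111
  [4] 1101
  [5] 1101
  [6] 1011

1111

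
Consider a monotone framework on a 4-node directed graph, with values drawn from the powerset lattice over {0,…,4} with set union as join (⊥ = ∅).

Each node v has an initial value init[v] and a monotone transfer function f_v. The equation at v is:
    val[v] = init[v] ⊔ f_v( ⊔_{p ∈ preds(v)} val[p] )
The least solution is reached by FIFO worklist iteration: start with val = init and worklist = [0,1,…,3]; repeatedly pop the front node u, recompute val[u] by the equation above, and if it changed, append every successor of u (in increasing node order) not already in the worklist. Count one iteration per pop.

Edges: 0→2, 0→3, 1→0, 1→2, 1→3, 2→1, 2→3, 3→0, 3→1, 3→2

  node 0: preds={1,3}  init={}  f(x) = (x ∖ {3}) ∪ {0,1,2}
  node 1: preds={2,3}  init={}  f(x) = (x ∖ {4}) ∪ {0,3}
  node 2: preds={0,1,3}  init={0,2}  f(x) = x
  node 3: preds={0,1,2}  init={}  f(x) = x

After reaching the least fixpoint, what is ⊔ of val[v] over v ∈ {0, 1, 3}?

{0,1,2,3}

Worklist (9 pops):
  #1 pop 0: in={} → {0,1,2} (was {}); enqueue []
  #2 pop 1: in={0,2} → {0,2,3} (was {}); enqueue [0]
  #3 pop 2: in={0,1,2,3} → {0,1,2,3} (was {0,2}); enqueue [1]
  #4 pop 3: in={0,1,2,3} → {0,1,2,3} (was {}); enqueue [2]
  #5 pop 0: in={0,1,2,3} → {0,1,2} (no change)
  #6 pop 1: in={0,1,2,3} → {0,1,2,3} (was {0,2,3}); enqueue [0,3]
  #7 pop 2: in={0,1,2,3} → {0,1,2,3} (no change)
  #8 pop 0: in={0,1,2,3} → {0,1,2} (no change)
  #9 pop 3: in={0,1,2,3} → {0,1,2,3} (no change)

Fixpoint:
  val[0] = {0,1,2}
  val[1] = {0,1,2,3}
  val[2] = {0,1,2,3}
  val[3] = {0,1,2,3}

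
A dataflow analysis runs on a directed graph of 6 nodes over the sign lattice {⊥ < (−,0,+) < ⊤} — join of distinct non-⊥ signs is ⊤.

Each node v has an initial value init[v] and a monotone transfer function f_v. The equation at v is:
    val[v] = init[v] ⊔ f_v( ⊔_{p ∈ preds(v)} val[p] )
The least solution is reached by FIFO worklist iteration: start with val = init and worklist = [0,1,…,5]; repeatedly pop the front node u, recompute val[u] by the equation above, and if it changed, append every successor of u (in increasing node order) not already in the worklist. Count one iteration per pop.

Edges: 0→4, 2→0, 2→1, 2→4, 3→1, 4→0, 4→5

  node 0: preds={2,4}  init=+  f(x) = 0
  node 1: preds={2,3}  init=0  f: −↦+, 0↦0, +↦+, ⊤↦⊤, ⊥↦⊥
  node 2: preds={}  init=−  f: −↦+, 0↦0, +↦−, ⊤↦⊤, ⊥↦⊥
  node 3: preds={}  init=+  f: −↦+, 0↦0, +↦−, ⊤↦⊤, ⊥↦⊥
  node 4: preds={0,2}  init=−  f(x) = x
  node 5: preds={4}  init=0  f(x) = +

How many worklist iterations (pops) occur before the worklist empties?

7

Iteration log — 7 steps:
  step 1. node 0  ⊔preds=−  new=⊤  old=+  +wl: 
  step 2. node 1  ⊔preds=⊤  new=⊤  old=0  +wl: 
  step 3. node 2  ⊔preds=⊥  new=−  stable
  step 4. node 3  ⊔preds=⊥  new=+  stable
  step 5. node 4  ⊔preds=⊤  new=⊤  old=−  +wl: 0
  step 6. node 5  ⊔preds=⊤  new=⊤  old=0  +wl: 
  step 7. node 0  ⊔preds=⊤  new=⊤  stable

Least fixpoint reached:
  node 0: ⊤
  node 1: ⊤
  node 2: −
  node 3: +
  node 4: ⊤
  node 5: ⊤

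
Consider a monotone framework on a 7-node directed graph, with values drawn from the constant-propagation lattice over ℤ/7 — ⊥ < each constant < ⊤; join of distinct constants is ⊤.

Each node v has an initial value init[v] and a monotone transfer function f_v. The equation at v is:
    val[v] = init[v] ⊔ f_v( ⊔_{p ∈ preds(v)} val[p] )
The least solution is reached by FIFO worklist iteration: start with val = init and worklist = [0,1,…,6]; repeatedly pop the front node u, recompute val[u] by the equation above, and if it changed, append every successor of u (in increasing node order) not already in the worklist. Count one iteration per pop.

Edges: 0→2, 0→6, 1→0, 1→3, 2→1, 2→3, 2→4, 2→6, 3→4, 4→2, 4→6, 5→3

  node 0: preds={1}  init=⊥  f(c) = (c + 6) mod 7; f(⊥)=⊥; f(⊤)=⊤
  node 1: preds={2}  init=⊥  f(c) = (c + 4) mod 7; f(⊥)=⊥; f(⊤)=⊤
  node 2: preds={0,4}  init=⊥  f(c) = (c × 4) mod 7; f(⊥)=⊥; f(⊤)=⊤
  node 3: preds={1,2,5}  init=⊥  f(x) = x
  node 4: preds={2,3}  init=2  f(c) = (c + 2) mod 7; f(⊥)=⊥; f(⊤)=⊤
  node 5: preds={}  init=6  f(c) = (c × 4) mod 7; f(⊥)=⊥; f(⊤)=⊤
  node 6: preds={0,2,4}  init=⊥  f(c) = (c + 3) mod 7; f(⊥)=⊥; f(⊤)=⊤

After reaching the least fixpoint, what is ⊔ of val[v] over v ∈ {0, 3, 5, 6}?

Trace (19 dequeues):
  [1] u=0 | in ⊥ | out ⊥ | ==
  [2] u=1 | in ⊥ | out ⊥ | ==
  [3] u=2 | in 2 | out 1 | prev ⊥ | push {1}
  [4] u=3 | in ⊤ | out ⊤ | prev ⊥ | push {}
  [5] u=4 | in ⊤ | out ⊤ | prev 2 | push {2}
  [6] u=5 | in ⊥ | out 6 | ==
  [7] u=6 | in ⊤ | out ⊤ | prev ⊥ | push {}
  [8] u=1 | in 1 | out 5 | prev ⊥ | push {0,3}
  [9] u=2 | in ⊤ | out ⊤ | prev 1 | push {1,4,6}
  [10] u=0 | in 5 | out 4 | prev ⊥ | push {2}
  [11] u=3 | in ⊤ | out ⊤ | ==
  [12] u=1 | in ⊤ | out ⊤ | prev 5 | push {0,3}
  [13] u=4 | in ⊤ | out ⊤ | ==
  [14] u=6 | in ⊤ | out ⊤ | ==
  [15] u=2 | in ⊤ | out ⊤ | ==
  [16] u=0 | in ⊤ | out ⊤ | prev 4 | push {2,6}
  [17] u=3 | in ⊤ | out ⊤ | ==
  [18] u=2 | in ⊤ | out ⊤ | ==
  [19] u=6 | in ⊤ | out ⊤ | ==

Converged values:
  [0] ⊤
  [1] ⊤
  [2] ⊤
  [3] ⊤
  [4] ⊤
  [5] 6
  [6] ⊤

⊤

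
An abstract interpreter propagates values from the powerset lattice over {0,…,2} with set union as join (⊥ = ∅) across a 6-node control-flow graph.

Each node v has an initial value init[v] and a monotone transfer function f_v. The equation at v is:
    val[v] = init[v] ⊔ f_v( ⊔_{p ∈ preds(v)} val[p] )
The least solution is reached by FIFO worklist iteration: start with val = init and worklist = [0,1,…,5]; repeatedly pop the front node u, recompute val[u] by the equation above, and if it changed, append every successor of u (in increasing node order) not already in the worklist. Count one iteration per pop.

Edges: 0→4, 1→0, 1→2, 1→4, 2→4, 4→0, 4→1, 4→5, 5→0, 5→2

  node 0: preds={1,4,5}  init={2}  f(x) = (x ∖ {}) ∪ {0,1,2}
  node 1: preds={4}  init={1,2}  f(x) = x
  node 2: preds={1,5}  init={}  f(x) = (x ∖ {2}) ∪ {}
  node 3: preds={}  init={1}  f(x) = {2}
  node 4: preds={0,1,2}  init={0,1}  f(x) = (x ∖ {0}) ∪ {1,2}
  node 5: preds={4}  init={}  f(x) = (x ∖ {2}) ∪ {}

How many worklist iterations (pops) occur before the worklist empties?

9

Worklist (9 pops):
  #1 pop 0: in={0,1,2} → {0,1,2} (was {2}); enqueue []
  #2 pop 1: in={0,1} → {0,1,2} (was {1,2}); enqueue [0]
  #3 pop 2: in={0,1,2} → {0,1} (was {}); enqueue []
  #4 pop 3: in={} → {1,2} (was {1}); enqueue []
  #5 pop 4: in={0,1,2} → {0,1,2} (was {0,1}); enqueue [1]
  #6 pop 5: in={0,1,2} → {0,1} (was {}); enqueue [2]
  #7 pop 0: in={0,1,2} → {0,1,2} (no change)
  #8 pop 1: in={0,1,2} → {0,1,2} (no change)
  #9 pop 2: in={0,1,2} → {0,1} (no change)

Fixpoint:
  val[0] = {0,1,2}
  val[1] = {0,1,2}
  val[2] = {0,1}
  val[3] = {1,2}
  val[4] = {0,1,2}
  val[5] = {0,1}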